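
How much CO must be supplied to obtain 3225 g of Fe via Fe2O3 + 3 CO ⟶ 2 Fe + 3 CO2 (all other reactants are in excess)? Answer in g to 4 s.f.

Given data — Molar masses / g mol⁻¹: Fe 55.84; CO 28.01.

n(Fe) = 3225 / 55.84 = 57.75 mol
n(CO) = (3/2) × 57.75 = 86.63 mol
mass = 86.63 × 28.01 = 2427 g

2427 g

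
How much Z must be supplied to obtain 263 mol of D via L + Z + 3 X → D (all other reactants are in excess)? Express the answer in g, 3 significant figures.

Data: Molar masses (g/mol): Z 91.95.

24200 g

n(D) = 263.0 mol
n(Z) = (1/1) × 263.0 = 263.0 mol
mass = 263.0 × 91.95 = 24180 g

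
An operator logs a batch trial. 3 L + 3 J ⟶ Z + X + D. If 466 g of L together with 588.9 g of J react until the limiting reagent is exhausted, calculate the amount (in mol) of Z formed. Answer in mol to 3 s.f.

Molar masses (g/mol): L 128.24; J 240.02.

0.818 mol

n(L) = 466.0 / 128.24 = 3.634 mol
n(J) = 588.9 / 240.02 = 2.454 mol
n/ν → L: 1.211, J: 0.8180; J is limiting.
n(Z) = (1/3) × 2.454 = 0.8180 mol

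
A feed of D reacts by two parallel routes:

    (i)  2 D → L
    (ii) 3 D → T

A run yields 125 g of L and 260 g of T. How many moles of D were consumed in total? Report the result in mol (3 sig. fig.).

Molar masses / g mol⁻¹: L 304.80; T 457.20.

2.53 mol

n(L) = 125 / 304.80 = 0.4101 mol
n(T) = 260 / 457.20 = 0.5687 mol
n(D) via (i) = (2/1)×0.4101 = 0.8202 mol
n(D) via (ii) = (3/1)×0.5687 = 1.706 mol
total n(D) = 0.8202 + 1.706 = 2.526 mol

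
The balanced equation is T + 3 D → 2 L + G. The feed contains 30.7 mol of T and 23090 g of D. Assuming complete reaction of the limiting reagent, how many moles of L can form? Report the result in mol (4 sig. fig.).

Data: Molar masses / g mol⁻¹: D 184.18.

61.40 mol

n(T) = 30.70 mol
n(D) = 23090 / 184.18 = 125.4 mol
n/ν for T = 30.70/1 = 30.70
n/ν for D = 125.4/3 = 41.80
Smallest n/ν is T → limiting reagent.
n(L) = (2/1) × 30.70 = 61.40 mol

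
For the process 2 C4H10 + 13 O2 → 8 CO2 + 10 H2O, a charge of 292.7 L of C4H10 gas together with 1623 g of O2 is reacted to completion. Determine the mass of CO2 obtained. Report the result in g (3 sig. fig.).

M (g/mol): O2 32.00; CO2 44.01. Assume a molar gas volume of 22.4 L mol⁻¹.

n(C4H10) = 292.7 / 22.4 = 13.07 mol
n(O2) = 1623 / 32.00 = 50.72 mol
n/ν for C4H10 = 13.07/2 = 6.535
n/ν for O2 = 50.72/13 = 3.902
Smallest n/ν is O2 → limiting reagent.
n(CO2) = (8/13) × 50.72 = 31.21 mol
mass = 31.21 × 44.01 = 1374 g

1370 g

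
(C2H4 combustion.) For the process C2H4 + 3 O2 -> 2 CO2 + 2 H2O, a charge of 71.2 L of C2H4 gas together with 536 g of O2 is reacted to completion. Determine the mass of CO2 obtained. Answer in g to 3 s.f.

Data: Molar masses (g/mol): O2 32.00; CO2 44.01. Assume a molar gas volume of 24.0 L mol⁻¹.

n(C2H4) = 71.20 / 24.0 = 2.967 mol
n(O2) = 536.0 / 32.00 = 16.75 mol
n/ν → C2H4: 2.967, O2: 5.583; C2H4 is limiting.
n(CO2) = (2/1) × 2.967 = 5.934 mol
mass = 5.934 × 44.01 = 261.2 g

261 g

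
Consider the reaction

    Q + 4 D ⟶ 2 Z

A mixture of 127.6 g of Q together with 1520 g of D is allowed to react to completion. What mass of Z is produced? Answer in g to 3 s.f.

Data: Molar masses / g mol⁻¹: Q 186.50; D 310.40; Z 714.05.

n(Q) = 127.6 / 186.50 = 0.6842 mol
n(D) = 1520 / 310.40 = 4.897 mol
n/ν for Q = 0.6842/1 = 0.6842
n/ν for D = 4.897/4 = 1.224
Smallest n/ν is Q → limiting reagent.
n(Z) = (2/1) × 0.6842 = 1.368 mol
mass = 1.368 × 714.05 = 976.8 g

977 g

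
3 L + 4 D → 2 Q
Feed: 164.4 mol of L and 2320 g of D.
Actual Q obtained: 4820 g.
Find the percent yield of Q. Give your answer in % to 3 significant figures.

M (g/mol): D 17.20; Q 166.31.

n(L) = 164.4 mol
n(D) = 2320 / 17.20 = 134.9 mol
n/ν for L = 164.4/3 = 54.80
n/ν for D = 134.9/4 = 33.73
Smallest n/ν is D → limiting reagent.
theoretical n(Q) = (2/4) × 134.9 = 67.45 mol → 11220 g
% yield = 4820 / 11220 × 100 = 42.96 %

43.0 %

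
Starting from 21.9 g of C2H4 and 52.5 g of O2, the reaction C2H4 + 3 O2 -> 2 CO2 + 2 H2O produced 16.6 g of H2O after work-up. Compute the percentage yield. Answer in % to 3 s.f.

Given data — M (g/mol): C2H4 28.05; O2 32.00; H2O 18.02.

n(C2H4) = 21.90 / 28.05 = 0.7807 mol
n(O2) = 52.50 / 32.00 = 1.641 mol
n/ν for C2H4 = 0.7807/1 = 0.7807
n/ν for O2 = 1.641/3 = 0.5470
Smallest n/ν is O2 → limiting reagent.
theoretical n(H2O) = (2/3) × 1.641 = 1.094 mol → 19.71 g
% yield = 16.6 / 19.71 × 100 = 84.22 %

84.2 %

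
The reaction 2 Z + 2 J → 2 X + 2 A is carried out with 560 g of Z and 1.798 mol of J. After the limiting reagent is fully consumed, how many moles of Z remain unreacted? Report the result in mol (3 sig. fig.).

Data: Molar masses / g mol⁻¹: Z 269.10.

0.283 mol

n(Z) = 560.0 / 269.10 = 2.081 mol
n(J) = 1.798 mol
n/ν for Z = 2.081/2 = 1.041
n/ν for J = 1.798/2 = 0.8990
Smallest n/ν is J → limiting reagent.
Z consumed = (2/2) × 1.798 = 1.798 mol
Z remaining = 2.081 − 1.798 = 0.2830 mol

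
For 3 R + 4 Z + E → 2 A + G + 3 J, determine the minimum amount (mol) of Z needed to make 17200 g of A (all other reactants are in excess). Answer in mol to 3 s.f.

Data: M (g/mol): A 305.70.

113 mol

n(A) = 17200 / 305.70 = 56.26 mol
n(Z) = (4/2) × 56.26 = 112.5 mol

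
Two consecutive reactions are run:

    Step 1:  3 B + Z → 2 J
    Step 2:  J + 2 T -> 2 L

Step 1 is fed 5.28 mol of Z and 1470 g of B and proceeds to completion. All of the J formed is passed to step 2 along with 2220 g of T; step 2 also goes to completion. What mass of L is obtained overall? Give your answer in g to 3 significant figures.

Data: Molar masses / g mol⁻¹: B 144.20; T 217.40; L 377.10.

Step 1:
n(Z) = 5.280 mol
n(B) = 1470 / 144.20 = 10.19 mol
n/ν for Z = 5.280/1 = 5.280
n/ν for B = 10.19/3 = 3.397
Smallest n/ν is B → limiting reagent.
n(J) produced = (2/3) × 10.19 = 6.793 mol
Step 2:
n(J) available = 6.793 mol
n(T) = 2220 / 217.40 = 10.21 mol
n/ν for J = 6.793/1 = 6.793
n/ν for T = 10.21/2 = 5.105
Smallest n/ν is T → limiting reagent.
n(L) = (2/2) × 10.21 = 10.21 mol
mass = 10.21 × 377.10 = 3850 g

3850 g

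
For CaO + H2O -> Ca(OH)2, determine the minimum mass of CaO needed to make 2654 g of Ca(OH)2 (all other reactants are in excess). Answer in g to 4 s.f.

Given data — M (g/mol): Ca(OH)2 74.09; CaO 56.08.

n(Ca(OH)2) = 2654 / 74.09 = 35.82 mol
n(CaO) = (1/1) × 35.82 = 35.82 mol
mass = 35.82 × 56.08 = 2009 g

2009 g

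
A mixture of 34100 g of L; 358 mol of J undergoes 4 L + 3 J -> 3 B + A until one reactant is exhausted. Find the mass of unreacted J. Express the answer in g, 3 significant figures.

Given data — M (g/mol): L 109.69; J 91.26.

n(L) = 34100 / 109.69 = 310.9 mol
n(J) = 358.0 mol
n/ν → L: 77.73, J: 119.3; L is limiting.
J consumed = (3/4) × 310.9 = 233.2 mol
J remaining = 358.0 − 233.2 = 124.8 mol
mass = 124.8 × 91.26 = 11390 g

11400 g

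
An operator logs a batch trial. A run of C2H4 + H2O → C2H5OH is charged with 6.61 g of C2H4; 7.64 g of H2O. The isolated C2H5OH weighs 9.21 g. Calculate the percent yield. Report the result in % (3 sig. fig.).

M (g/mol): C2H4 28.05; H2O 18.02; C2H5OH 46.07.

84.8 %

n(C2H4) = 6.610 / 28.05 = 0.2357 mol
n(H2O) = 7.640 / 18.02 = 0.4240 mol
n/ν for C2H4 = 0.2357/1 = 0.2357
n/ν for H2O = 0.4240/1 = 0.4240
Smallest n/ν is C2H4 → limiting reagent.
theoretical n(C2H5OH) = (1/1) × 0.2357 = 0.2357 mol → 10.86 g
% yield = 9.21 / 10.86 × 100 = 84.81 %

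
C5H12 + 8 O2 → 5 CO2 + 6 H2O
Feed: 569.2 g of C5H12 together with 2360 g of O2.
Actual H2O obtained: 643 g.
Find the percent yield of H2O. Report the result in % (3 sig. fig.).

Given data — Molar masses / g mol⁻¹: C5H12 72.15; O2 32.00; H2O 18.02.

n(C5H12) = 569.2 / 72.15 = 7.889 mol
n(O2) = 2360 / 32.00 = 73.75 mol
n/ν → C5H12: 7.889, O2: 9.219; C5H12 is limiting.
theoretical n(H2O) = (6/1) × 7.889 = 47.33 mol → 852.9 g
% yield = 643 / 852.9 × 100 = 75.39 %

75.4 %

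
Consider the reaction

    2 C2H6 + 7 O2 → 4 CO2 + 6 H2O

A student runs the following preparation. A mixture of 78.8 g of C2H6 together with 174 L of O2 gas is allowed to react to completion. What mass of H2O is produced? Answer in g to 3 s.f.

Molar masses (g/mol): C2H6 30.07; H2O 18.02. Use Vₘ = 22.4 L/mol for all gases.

120 g

n(C2H6) = 78.80 / 30.07 = 2.621 mol
n(O2) = 174.0 / 22.4 = 7.768 mol
n/ν for C2H6 = 2.621/2 = 1.311
n/ν for O2 = 7.768/7 = 1.110
Smallest n/ν is O2 → limiting reagent.
n(H2O) = (6/7) × 7.768 = 6.658 mol
mass = 6.658 × 18.02 = 120.0 g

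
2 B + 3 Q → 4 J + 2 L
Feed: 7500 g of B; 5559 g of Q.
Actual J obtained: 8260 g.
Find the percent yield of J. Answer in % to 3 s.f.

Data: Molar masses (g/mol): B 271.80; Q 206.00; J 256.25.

n(B) = 7500 / 271.80 = 27.59 mol
n(Q) = 5559 / 206.00 = 26.99 mol
n/ν for B = 27.59/2 = 13.80
n/ν for Q = 26.99/3 = 8.997
Smallest n/ν is Q → limiting reagent.
theoretical n(J) = (4/3) × 26.99 = 35.99 mol → 9222 g
% yield = 8260 / 9222 × 100 = 89.57 %

89.6 %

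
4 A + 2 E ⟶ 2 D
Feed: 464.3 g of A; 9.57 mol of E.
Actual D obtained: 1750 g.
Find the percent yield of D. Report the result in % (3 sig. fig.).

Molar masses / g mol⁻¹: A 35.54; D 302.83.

88.5 %

n(A) = 464.3 / 35.54 = 13.06 mol
n(E) = 9.570 mol
n/ν for A = 13.06/4 = 3.265
n/ν for E = 9.570/2 = 4.785
Smallest n/ν is A → limiting reagent.
theoretical n(D) = (2/4) × 13.06 = 6.530 mol → 1977 g
% yield = 1750 / 1977 × 100 = 88.52 %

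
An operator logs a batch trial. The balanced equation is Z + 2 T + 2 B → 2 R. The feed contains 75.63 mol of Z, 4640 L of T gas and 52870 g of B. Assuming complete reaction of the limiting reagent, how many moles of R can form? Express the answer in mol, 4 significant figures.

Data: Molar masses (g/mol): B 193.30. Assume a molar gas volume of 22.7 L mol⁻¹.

151.3 mol

n(Z) = 75.63 mol
n(T) = 4640 / 22.7 = 204.4 mol
n(B) = 52870 / 193.30 = 273.5 mol
n/ν → Z: 75.63, T: 102.2, B: 136.8; Z is limiting.
n(R) = (2/1) × 75.63 = 151.3 mol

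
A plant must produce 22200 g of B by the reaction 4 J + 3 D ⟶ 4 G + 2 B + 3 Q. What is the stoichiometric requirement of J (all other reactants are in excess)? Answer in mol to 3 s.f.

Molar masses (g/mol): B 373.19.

n(B) = 22200 / 373.19 = 59.49 mol
n(J) = (4/2) × 59.49 = 119.0 mol

119 mol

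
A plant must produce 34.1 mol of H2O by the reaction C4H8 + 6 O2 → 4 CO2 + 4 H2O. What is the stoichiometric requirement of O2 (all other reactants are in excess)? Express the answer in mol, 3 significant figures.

51.2 mol

n(H2O) = 34.10 mol
n(O2) = (6/4) × 34.10 = 51.15 mol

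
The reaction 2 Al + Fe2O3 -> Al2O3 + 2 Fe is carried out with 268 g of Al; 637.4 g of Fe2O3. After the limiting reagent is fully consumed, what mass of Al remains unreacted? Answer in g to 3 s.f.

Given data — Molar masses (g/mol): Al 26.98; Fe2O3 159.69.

n(Al) = 268.0 / 26.98 = 9.933 mol
n(Fe2O3) = 637.4 / 159.69 = 3.991 mol
n/ν for Al = 9.933/2 = 4.967
n/ν for Fe2O3 = 3.991/1 = 3.991
Smallest n/ν is Fe2O3 → limiting reagent.
Al consumed = (2/1) × 3.991 = 7.982 mol
Al remaining = 9.933 − 7.982 = 1.951 mol
mass = 1.951 × 26.98 = 52.64 g

52.6 g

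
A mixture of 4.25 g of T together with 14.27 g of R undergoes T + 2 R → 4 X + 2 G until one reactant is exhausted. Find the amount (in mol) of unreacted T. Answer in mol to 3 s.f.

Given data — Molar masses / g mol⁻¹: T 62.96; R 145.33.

0.0184 mol

n(T) = 4.250 / 62.96 = 0.06750 mol
n(R) = 14.27 / 145.33 = 0.09819 mol
n/ν for T = 0.06750/1 = 0.06750
n/ν for R = 0.09819/2 = 0.04910
Smallest n/ν is R → limiting reagent.
T consumed = (1/2) × 0.09819 = 0.04910 mol
T remaining = 0.06750 − 0.04910 = 0.01840 mol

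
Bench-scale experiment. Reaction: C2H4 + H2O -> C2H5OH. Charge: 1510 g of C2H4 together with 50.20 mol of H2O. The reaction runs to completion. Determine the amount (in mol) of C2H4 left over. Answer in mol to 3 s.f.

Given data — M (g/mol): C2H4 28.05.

3.63 mol

n(C2H4) = 1510 / 28.05 = 53.83 mol
n(H2O) = 50.20 mol
n/ν for C2H4 = 53.83/1 = 53.83
n/ν for H2O = 50.20/1 = 50.20
Smallest n/ν is H2O → limiting reagent.
C2H4 consumed = (1/1) × 50.20 = 50.20 mol
C2H4 remaining = 53.83 − 50.20 = 3.630 mol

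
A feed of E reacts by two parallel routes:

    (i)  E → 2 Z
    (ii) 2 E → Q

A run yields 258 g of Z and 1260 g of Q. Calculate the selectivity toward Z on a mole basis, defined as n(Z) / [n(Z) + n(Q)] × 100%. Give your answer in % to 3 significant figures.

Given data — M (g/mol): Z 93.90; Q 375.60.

45.0 %

n(Z) = 258 / 93.90 = 2.748 mol
n(Q) = 1260 / 375.60 = 3.355 mol
selectivity = 2.748/(2.748+3.355) × 100 = 45.03 %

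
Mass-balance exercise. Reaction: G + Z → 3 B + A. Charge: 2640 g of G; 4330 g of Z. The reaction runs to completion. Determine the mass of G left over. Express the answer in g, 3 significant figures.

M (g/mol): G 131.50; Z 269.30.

526 g

n(G) = 2640 / 131.50 = 20.08 mol
n(Z) = 4330 / 269.30 = 16.08 mol
n/ν for G = 20.08/1 = 20.08
n/ν for Z = 16.08/1 = 16.08
Smallest n/ν is Z → limiting reagent.
G consumed = (1/1) × 16.08 = 16.08 mol
G remaining = 20.08 − 16.08 = 4.000 mol
mass = 4.000 × 131.50 = 526.0 g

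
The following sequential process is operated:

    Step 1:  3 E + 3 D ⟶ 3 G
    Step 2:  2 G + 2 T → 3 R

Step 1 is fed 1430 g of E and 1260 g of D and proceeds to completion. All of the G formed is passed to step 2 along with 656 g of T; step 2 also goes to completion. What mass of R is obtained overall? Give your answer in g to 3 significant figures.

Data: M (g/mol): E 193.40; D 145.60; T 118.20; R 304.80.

2540 g

Step 1:
n(E) = 1430 / 193.40 = 7.394 mol
n(D) = 1260 / 145.60 = 8.654 mol
n/ν for E = 7.394/3 = 2.465
n/ν for D = 8.654/3 = 2.885
Smallest n/ν is E → limiting reagent.
n(G) produced = (3/3) × 7.394 = 7.394 mol
Step 2:
n(G) available = 7.394 mol
n(T) = 656.0 / 118.20 = 5.550 mol
n/ν for G = 7.394/2 = 3.697
n/ν for T = 5.550/2 = 2.775
Smallest n/ν is T → limiting reagent.
n(R) = (3/2) × 5.550 = 8.325 mol
mass = 8.325 × 304.80 = 2537 g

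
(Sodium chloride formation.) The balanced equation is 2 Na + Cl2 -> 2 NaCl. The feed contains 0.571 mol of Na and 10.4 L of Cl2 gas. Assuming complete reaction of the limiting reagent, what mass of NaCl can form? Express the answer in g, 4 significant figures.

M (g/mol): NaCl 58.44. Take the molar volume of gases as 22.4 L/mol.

n(Na) = 0.5710 mol
n(Cl2) = 10.40 / 22.4 = 0.4643 mol
n/ν for Na = 0.5710/2 = 0.2855
n/ν for Cl2 = 0.4643/1 = 0.4643
Smallest n/ν is Na → limiting reagent.
n(NaCl) = (2/2) × 0.5710 = 0.5710 mol
mass = 0.5710 × 58.44 = 33.37 g

33.37 g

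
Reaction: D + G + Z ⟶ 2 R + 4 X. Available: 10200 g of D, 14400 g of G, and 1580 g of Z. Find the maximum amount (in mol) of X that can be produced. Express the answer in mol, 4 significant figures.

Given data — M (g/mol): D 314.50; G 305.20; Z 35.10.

n(D) = 10200 / 314.50 = 32.43 mol
n(G) = 14400 / 305.20 = 47.18 mol
n(Z) = 1580 / 35.10 = 45.01 mol
n/ν → D: 32.43, G: 47.18, Z: 45.01; D is limiting.
n(X) = (4/1) × 32.43 = 129.7 mol

129.7 mol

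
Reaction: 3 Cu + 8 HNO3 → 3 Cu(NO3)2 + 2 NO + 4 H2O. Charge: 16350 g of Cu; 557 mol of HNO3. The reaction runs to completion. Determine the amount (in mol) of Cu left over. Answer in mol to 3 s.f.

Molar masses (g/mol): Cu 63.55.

48.4 mol

n(Cu) = 16350 / 63.55 = 257.3 mol
n(HNO3) = 557.0 mol
n/ν for Cu = 257.3/3 = 85.77
n/ν for HNO3 = 557.0/8 = 69.63
Smallest n/ν is HNO3 → limiting reagent.
Cu consumed = (3/8) × 557.0 = 208.9 mol
Cu remaining = 257.3 − 208.9 = 48.40 mol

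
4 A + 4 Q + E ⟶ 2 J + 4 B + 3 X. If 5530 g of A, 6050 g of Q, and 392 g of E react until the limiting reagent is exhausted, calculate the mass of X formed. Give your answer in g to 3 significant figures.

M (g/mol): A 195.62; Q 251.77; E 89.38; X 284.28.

n(A) = 5530 / 195.62 = 28.27 mol
n(Q) = 6050 / 251.77 = 24.03 mol
n(E) = 392.0 / 89.38 = 4.386 mol
n/ν for A = 28.27/4 = 7.068
n/ν for Q = 24.03/4 = 6.008
n/ν for E = 4.386/1 = 4.386
Smallest n/ν is E → limiting reagent.
n(X) = (3/1) × 4.386 = 13.16 mol
mass = 13.16 × 284.28 = 3741 g

3740 g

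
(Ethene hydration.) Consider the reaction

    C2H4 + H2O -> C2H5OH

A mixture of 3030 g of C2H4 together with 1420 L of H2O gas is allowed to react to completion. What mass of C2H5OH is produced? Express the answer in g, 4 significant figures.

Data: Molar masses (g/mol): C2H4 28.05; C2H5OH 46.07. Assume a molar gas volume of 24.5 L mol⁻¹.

n(C2H4) = 3030 / 28.05 = 108.0 mol
n(H2O) = 1420 / 24.5 = 57.96 mol
n/ν → C2H4: 108.0, H2O: 57.96; H2O is limiting.
n(C2H5OH) = (1/1) × 57.96 = 57.96 mol
mass = 57.96 × 46.07 = 2670 g

2670 g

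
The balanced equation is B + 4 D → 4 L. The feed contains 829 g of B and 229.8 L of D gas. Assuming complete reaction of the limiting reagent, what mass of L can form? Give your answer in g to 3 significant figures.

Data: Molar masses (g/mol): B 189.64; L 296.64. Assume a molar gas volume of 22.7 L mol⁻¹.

n(B) = 829.0 / 189.64 = 4.371 mol
n(D) = 229.8 / 22.7 = 10.12 mol
n/ν for B = 4.371/1 = 4.371
n/ν for D = 10.12/4 = 2.530
Smallest n/ν is D → limiting reagent.
n(L) = (4/4) × 10.12 = 10.12 mol
mass = 10.12 × 296.64 = 3002 g

3000 g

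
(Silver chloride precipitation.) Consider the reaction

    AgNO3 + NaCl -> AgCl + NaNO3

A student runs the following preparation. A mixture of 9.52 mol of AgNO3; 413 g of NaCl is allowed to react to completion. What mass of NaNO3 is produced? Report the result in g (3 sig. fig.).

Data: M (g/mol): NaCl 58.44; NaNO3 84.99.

601 g

n(AgNO3) = 9.520 mol
n(NaCl) = 413.0 / 58.44 = 7.067 mol
n/ν for AgNO3 = 9.520/1 = 9.520
n/ν for NaCl = 7.067/1 = 7.067
Smallest n/ν is NaCl → limiting reagent.
n(NaNO3) = (1/1) × 7.067 = 7.067 mol
mass = 7.067 × 84.99 = 600.6 g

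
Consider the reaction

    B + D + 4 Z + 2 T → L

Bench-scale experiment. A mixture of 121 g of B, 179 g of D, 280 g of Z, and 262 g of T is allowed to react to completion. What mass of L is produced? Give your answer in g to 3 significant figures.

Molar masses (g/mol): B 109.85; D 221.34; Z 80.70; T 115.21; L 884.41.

715 g

n(B) = 121.0 / 109.85 = 1.102 mol
n(D) = 179.0 / 221.34 = 0.8087 mol
n(Z) = 280.0 / 80.70 = 3.470 mol
n(T) = 262.0 / 115.21 = 2.274 mol
n/ν → B: 1.102, D: 0.8087, Z: 0.8675, T: 1.137; D is limiting.
n(L) = (1/1) × 0.8087 = 0.8087 mol
mass = 0.8087 × 884.41 = 715.2 g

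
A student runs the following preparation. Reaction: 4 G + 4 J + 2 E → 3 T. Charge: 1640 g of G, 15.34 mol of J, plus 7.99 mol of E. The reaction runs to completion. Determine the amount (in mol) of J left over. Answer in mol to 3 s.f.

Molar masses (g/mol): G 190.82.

6.75 mol

n(G) = 1640 / 190.82 = 8.594 mol
n(J) = 15.34 mol
n(E) = 7.990 mol
n/ν → G: 2.149, J: 3.835, E: 3.995; G is limiting.
J consumed = (4/4) × 8.594 = 8.594 mol
J remaining = 15.34 − 8.594 = 6.746 mol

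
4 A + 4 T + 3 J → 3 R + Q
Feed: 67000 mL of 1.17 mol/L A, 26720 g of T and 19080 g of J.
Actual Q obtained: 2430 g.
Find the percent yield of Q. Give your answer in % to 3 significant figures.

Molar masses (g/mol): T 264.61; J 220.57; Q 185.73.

n(A) = 1.17 × 67000/1000 = 78.39 mol
n(T) = 26720 / 264.61 = 101.0 mol
n(J) = 19080 / 220.57 = 86.50 mol
n/ν for A = 78.39/4 = 19.60
n/ν for T = 101.0/4 = 25.25
n/ν for J = 86.50/3 = 28.83
Smallest n/ν is A → limiting reagent.
theoretical n(Q) = (1/4) × 78.39 = 19.60 mol → 3640 g
% yield = 2430 / 3640 × 100 = 66.76 %

66.8 %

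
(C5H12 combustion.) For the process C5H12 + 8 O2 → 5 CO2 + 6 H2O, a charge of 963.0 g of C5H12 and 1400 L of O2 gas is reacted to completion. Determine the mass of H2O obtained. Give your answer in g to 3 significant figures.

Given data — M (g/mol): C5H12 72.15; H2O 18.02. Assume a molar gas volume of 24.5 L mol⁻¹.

772 g

n(C5H12) = 963.0 / 72.15 = 13.35 mol
n(O2) = 1400 / 24.5 = 57.14 mol
n/ν for C5H12 = 13.35/1 = 13.35
n/ν for O2 = 57.14/8 = 7.143
Smallest n/ν is O2 → limiting reagent.
n(H2O) = (6/8) × 57.14 = 42.86 mol
mass = 42.86 × 18.02 = 772.3 g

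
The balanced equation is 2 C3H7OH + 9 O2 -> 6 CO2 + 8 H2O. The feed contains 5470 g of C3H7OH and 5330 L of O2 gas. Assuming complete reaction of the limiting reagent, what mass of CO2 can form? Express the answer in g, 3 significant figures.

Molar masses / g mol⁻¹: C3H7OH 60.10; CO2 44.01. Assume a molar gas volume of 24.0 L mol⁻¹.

6520 g

n(C3H7OH) = 5470 / 60.10 = 91.01 mol
n(O2) = 5330 / 24.0 = 222.1 mol
n/ν → C3H7OH: 45.51, O2: 24.68; O2 is limiting.
n(CO2) = (6/9) × 222.1 = 148.1 mol
mass = 148.1 × 44.01 = 6518 g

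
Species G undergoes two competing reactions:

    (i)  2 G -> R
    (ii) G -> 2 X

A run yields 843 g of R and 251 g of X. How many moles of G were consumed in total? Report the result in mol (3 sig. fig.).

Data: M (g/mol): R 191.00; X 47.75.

n(R) = 843 / 191.00 = 4.414 mol
n(X) = 251 / 47.75 = 5.257 mol
n(G) via (i) = (2/1)×4.414 = 8.828 mol
n(G) via (ii) = (1/2)×5.257 = 2.629 mol
total n(G) = 8.828 + 2.629 = 11.46 mol

11.5 mol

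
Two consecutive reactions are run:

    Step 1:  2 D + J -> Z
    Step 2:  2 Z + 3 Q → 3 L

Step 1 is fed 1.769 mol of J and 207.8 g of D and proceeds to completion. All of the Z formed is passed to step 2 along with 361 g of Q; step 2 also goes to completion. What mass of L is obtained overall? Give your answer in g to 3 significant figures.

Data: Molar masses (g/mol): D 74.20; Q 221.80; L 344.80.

Step 1:
n(J) = 1.769 mol
n(D) = 207.8 / 74.20 = 2.801 mol
n/ν for J = 1.769/1 = 1.769
n/ν for D = 2.801/2 = 1.401
Smallest n/ν is D → limiting reagent.
n(Z) produced = (1/2) × 2.801 = 1.401 mol
Step 2:
n(Z) available = 1.401 mol
n(Q) = 361.0 / 221.80 = 1.628 mol
n/ν for Z = 1.401/2 = 0.7005
n/ν for Q = 1.628/3 = 0.5427
Smallest n/ν is Q → limiting reagent.
n(L) = (3/3) × 1.628 = 1.628 mol
mass = 1.628 × 344.80 = 561.3 g

561 g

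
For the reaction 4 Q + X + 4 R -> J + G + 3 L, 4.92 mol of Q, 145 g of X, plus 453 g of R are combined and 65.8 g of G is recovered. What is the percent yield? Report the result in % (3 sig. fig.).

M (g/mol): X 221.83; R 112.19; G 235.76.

n(Q) = 4.920 mol
n(X) = 145.0 / 221.83 = 0.6537 mol
n(R) = 453.0 / 112.19 = 4.038 mol
n/ν for Q = 4.920/4 = 1.230
n/ν for X = 0.6537/1 = 0.6537
n/ν for R = 4.038/4 = 1.010
Smallest n/ν is X → limiting reagent.
theoretical n(G) = (1/1) × 0.6537 = 0.6537 mol → 154.1 g
% yield = 65.8 / 154.1 × 100 = 42.70 %

42.7 %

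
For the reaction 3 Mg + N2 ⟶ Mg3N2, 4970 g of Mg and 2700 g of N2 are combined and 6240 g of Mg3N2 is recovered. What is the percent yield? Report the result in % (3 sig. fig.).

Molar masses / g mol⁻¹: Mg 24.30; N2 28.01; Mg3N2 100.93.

n(Mg) = 4970 / 24.30 = 204.5 mol
n(N2) = 2700 / 28.01 = 96.39 mol
n/ν for Mg = 204.5/3 = 68.17
n/ν for N2 = 96.39/1 = 96.39
Smallest n/ν is Mg → limiting reagent.
theoretical n(Mg3N2) = (1/3) × 204.5 = 68.17 mol → 6880 g
% yield = 6240 / 6880 × 100 = 90.70 %

90.7 %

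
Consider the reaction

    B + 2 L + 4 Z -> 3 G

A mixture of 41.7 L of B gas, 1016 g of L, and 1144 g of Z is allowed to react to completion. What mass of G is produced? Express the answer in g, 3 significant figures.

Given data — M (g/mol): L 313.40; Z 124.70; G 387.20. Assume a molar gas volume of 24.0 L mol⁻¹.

n(B) = 41.70 / 24.0 = 1.738 mol
n(L) = 1016 / 313.40 = 3.242 mol
n(Z) = 1144 / 124.70 = 9.174 mol
n/ν → B: 1.738, L: 1.621, Z: 2.294; L is limiting.
n(G) = (3/2) × 3.242 = 4.863 mol
mass = 4.863 × 387.20 = 1883 g

1880 g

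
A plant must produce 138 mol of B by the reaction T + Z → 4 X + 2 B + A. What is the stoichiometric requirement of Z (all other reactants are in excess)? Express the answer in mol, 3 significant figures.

n(B) = 138.0 mol
n(Z) = (1/2) × 138.0 = 69.00 mol

69.0 mol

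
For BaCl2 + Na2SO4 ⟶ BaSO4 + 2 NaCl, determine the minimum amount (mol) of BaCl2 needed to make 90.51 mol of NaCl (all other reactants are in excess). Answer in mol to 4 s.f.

45.26 mol

n(NaCl) = 90.51 mol
n(BaCl2) = (1/2) × 90.51 = 45.26 mol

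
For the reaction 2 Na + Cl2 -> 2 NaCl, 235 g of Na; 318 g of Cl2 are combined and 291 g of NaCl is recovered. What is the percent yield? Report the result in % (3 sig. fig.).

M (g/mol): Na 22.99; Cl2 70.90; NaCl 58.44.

n(Na) = 235.0 / 22.99 = 10.22 mol
n(Cl2) = 318.0 / 70.90 = 4.485 mol
n/ν for Na = 10.22/2 = 5.110
n/ν for Cl2 = 4.485/1 = 4.485
Smallest n/ν is Cl2 → limiting reagent.
theoretical n(NaCl) = (2/1) × 4.485 = 8.970 mol → 524.2 g
% yield = 291 / 524.2 × 100 = 55.51 %

55.5 %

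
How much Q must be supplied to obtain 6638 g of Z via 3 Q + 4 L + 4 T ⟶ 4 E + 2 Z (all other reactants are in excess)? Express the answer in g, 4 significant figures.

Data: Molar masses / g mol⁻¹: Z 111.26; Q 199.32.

17840 g

n(Z) = 6638 / 111.26 = 59.66 mol
n(Q) = (3/2) × 59.66 = 89.49 mol
mass = 89.49 × 199.32 = 17840 g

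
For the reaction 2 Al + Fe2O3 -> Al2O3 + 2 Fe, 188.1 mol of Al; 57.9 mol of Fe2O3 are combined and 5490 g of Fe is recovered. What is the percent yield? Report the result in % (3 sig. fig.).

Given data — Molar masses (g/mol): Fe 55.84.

n(Al) = 188.1 mol
n(Fe2O3) = 57.90 mol
n/ν for Al = 188.1/2 = 94.05
n/ν for Fe2O3 = 57.90/1 = 57.90
Smallest n/ν is Fe2O3 → limiting reagent.
theoretical n(Fe) = (2/1) × 57.90 = 115.8 mol → 6466 g
% yield = 5490 / 6466 × 100 = 84.91 %

84.9 %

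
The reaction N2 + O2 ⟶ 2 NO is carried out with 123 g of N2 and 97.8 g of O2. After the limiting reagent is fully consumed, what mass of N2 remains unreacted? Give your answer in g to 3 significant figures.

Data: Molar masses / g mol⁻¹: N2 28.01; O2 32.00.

n(N2) = 123.0 / 28.01 = 4.391 mol
n(O2) = 97.80 / 32.00 = 3.056 mol
n/ν for N2 = 4.391/1 = 4.391
n/ν for O2 = 3.056/1 = 3.056
Smallest n/ν is O2 → limiting reagent.
N2 consumed = (1/1) × 3.056 = 3.056 mol
N2 remaining = 4.391 − 3.056 = 1.335 mol
mass = 1.335 × 28.01 = 37.39 g

37.4 g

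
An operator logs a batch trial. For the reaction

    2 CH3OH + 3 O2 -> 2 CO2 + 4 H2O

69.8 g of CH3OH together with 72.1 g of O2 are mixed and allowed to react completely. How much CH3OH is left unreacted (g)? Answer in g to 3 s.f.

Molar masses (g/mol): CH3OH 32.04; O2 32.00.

21.7 g

n(CH3OH) = 69.80 / 32.04 = 2.179 mol
n(O2) = 72.10 / 32.00 = 2.253 mol
n/ν for CH3OH = 2.179/2 = 1.090
n/ν for O2 = 2.253/3 = 0.7510
Smallest n/ν is O2 → limiting reagent.
CH3OH consumed = (2/3) × 2.253 = 1.502 mol
CH3OH remaining = 2.179 − 1.502 = 0.6770 mol
mass = 0.6770 × 32.04 = 21.69 g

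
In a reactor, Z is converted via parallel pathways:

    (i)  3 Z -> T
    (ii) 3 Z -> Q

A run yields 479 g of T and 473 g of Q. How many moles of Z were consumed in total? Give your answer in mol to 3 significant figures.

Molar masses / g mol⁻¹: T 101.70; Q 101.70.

n(T) = 479 / 101.70 = 4.710 mol
n(Q) = 473 / 101.70 = 4.651 mol
n(Z) via (i) = (3/1)×4.710 = 14.13 mol
n(Z) via (ii) = (3/1)×4.651 = 13.95 mol
total n(Z) = 14.13 + 13.95 = 28.08 mol

28.1 mol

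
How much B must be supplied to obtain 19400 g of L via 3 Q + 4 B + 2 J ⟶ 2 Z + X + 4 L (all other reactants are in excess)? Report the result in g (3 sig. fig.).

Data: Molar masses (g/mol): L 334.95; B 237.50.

13800 g

n(L) = 19400 / 334.95 = 57.92 mol
n(B) = (4/4) × 57.92 = 57.92 mol
mass = 57.92 × 237.50 = 13760 g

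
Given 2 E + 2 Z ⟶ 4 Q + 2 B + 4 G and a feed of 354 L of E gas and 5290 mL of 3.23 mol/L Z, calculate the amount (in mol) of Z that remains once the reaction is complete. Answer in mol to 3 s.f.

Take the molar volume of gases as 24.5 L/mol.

2.64 mol

n(E) = 354.0 / 24.5 = 14.45 mol
n(Z) = 3.23 × 5290/1000 = 17.09 mol
n/ν for E = 14.45/2 = 7.225
n/ν for Z = 17.09/2 = 8.545
Smallest n/ν is E → limiting reagent.
Z consumed = (2/2) × 14.45 = 14.45 mol
Z remaining = 17.09 − 14.45 = 2.640 mol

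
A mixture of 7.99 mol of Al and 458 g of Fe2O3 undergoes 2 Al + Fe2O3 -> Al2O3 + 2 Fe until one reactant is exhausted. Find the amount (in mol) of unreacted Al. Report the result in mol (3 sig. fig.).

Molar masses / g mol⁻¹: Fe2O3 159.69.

n(Al) = 7.990 mol
n(Fe2O3) = 458.0 / 159.69 = 2.868 mol
n/ν → Al: 3.995, Fe2O3: 2.868; Fe2O3 is limiting.
Al consumed = (2/1) × 2.868 = 5.736 mol
Al remaining = 7.990 − 5.736 = 2.254 mol

2.25 mol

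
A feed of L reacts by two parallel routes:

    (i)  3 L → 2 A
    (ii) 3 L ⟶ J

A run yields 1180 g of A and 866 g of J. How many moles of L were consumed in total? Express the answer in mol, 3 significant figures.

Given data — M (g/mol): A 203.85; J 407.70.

15.1 mol

n(A) = 1180 / 203.85 = 5.789 mol
n(J) = 866 / 407.70 = 2.124 mol
n(L) via (i) = (3/2)×5.789 = 8.684 mol
n(L) via (ii) = (3/1)×2.124 = 6.372 mol
total n(L) = 8.684 + 6.372 = 15.06 mol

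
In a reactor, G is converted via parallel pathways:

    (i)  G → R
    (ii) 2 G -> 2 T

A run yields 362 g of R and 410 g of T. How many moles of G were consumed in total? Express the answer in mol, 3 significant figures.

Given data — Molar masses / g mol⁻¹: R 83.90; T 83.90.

9.20 mol

n(R) = 362 / 83.90 = 4.315 mol
n(T) = 410 / 83.90 = 4.887 mol
n(G) via (i) = (1/1)×4.315 = 4.315 mol
n(G) via (ii) = (2/2)×4.887 = 4.887 mol
total n(G) = 4.315 + 4.887 = 9.202 mol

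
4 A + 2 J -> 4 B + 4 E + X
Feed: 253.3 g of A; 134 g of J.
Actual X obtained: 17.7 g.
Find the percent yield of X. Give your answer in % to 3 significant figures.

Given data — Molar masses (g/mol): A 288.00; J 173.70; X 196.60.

40.9 %

n(A) = 253.3 / 288.00 = 0.8795 mol
n(J) = 134.0 / 173.70 = 0.7714 mol
n/ν for A = 0.8795/4 = 0.2199
n/ν for J = 0.7714/2 = 0.3857
Smallest n/ν is A → limiting reagent.
theoretical n(X) = (1/4) × 0.8795 = 0.2199 mol → 43.23 g
% yield = 17.7 / 43.23 × 100 = 40.94 %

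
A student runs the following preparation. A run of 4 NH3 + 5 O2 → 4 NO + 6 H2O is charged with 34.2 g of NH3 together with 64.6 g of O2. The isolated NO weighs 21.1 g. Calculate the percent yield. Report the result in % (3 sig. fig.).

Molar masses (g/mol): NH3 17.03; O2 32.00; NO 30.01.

n(NH3) = 34.20 / 17.03 = 2.008 mol
n(O2) = 64.60 / 32.00 = 2.019 mol
n/ν → NH3: 0.5020, O2: 0.4038; O2 is limiting.
theoretical n(NO) = (4/5) × 2.019 = 1.615 mol → 48.47 g
% yield = 21.1 / 48.47 × 100 = 43.53 %

43.5 %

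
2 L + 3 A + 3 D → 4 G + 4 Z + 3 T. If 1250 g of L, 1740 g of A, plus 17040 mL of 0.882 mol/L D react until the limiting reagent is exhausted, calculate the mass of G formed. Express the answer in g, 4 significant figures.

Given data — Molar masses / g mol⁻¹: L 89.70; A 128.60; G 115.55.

n(L) = 1250 / 89.70 = 13.94 mol
n(A) = 1740 / 128.60 = 13.53 mol
n(D) = 0.882 × 17040/1000 = 15.03 mol
n/ν for L = 13.94/2 = 6.970
n/ν for A = 13.53/3 = 4.510
n/ν for D = 15.03/3 = 5.010
Smallest n/ν is A → limiting reagent.
n(G) = (4/3) × 13.53 = 18.04 mol
mass = 18.04 × 115.55 = 2085 g

2085 g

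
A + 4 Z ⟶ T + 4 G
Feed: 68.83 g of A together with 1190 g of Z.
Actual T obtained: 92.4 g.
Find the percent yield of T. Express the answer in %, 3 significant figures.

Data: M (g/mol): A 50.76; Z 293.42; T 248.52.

n(A) = 68.83 / 50.76 = 1.356 mol
n(Z) = 1190 / 293.42 = 4.056 mol
n/ν for A = 1.356/1 = 1.356
n/ν for Z = 4.056/4 = 1.014
Smallest n/ν is Z → limiting reagent.
theoretical n(T) = (1/4) × 4.056 = 1.014 mol → 252.0 g
% yield = 92.4 / 252.0 × 100 = 36.67 %

36.7 %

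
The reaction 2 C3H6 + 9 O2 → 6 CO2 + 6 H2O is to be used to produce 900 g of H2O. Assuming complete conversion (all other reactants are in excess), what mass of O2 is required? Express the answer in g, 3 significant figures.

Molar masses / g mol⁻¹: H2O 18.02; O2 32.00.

n(H2O) = 900 / 18.02 = 49.94 mol
n(O2) = (9/6) × 49.94 = 74.91 mol
mass = 74.91 × 32.00 = 2397 g

2400 g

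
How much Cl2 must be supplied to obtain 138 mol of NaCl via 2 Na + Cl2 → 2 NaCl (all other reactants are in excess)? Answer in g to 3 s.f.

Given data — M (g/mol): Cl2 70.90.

n(NaCl) = 138.0 mol
n(Cl2) = (1/2) × 138.0 = 69.00 mol
mass = 69.00 × 70.90 = 4892 g

4890 g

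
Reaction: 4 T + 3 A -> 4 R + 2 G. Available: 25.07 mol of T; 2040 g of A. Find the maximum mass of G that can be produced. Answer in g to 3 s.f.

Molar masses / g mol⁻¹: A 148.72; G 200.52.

n(T) = 25.07 mol
n(A) = 2040 / 148.72 = 13.72 mol
n/ν for T = 25.07/4 = 6.268
n/ν for A = 13.72/3 = 4.573
Smallest n/ν is A → limiting reagent.
n(G) = (2/3) × 13.72 = 9.147 mol
mass = 9.147 × 200.52 = 1834 g

1830 g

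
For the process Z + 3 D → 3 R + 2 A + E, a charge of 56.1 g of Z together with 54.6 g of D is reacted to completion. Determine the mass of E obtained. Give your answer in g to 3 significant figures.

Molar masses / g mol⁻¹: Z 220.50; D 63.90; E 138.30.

35.2 g

n(Z) = 56.10 / 220.50 = 0.2544 mol
n(D) = 54.60 / 63.90 = 0.8545 mol
n/ν → Z: 0.2544, D: 0.2848; Z is limiting.
n(E) = (1/1) × 0.2544 = 0.2544 mol
mass = 0.2544 × 138.30 = 35.18 g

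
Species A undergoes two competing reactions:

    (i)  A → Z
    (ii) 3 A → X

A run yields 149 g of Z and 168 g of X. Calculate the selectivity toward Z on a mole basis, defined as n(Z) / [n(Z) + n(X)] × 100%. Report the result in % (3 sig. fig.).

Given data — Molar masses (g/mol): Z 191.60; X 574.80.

72.7 %

n(Z) = 149 / 191.60 = 0.7777 mol
n(X) = 168 / 574.80 = 0.2923 mol
selectivity = 0.7777/(0.7777+0.2923) × 100 = 72.68 %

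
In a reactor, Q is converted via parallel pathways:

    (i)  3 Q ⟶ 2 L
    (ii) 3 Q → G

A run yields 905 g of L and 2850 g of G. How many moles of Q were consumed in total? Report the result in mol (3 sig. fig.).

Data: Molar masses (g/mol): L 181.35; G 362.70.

31.1 mol

n(L) = 905 / 181.35 = 4.990 mol
n(G) = 2850 / 362.70 = 7.858 mol
n(Q) via (i) = (3/2)×4.990 = 7.485 mol
n(Q) via (ii) = (3/1)×7.858 = 23.57 mol
total n(Q) = 7.485 + 23.57 = 31.06 mol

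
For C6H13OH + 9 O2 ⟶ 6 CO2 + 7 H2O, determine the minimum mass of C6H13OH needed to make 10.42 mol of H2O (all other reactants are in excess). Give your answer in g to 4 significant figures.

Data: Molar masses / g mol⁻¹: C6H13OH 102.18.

n(H2O) = 10.42 mol
n(C6H13OH) = (1/7) × 10.42 = 1.489 mol
mass = 1.489 × 102.18 = 152.1 g

152.1 g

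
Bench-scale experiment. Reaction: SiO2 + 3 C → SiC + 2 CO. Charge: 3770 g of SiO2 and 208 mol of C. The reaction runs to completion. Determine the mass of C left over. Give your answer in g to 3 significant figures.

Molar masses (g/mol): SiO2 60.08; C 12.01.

n(SiO2) = 3770 / 60.08 = 62.75 mol
n(C) = 208.0 mol
n/ν for SiO2 = 62.75/1 = 62.75
n/ν for C = 208.0/3 = 69.33
Smallest n/ν is SiO2 → limiting reagent.
C consumed = (3/1) × 62.75 = 188.3 mol
C remaining = 208.0 − 188.3 = 19.70 mol
mass = 19.70 × 12.01 = 236.6 g

237 g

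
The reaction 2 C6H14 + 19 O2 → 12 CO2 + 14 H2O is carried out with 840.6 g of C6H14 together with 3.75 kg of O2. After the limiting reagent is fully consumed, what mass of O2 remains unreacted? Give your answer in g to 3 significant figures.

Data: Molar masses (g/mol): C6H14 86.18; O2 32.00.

n(C6H14) = 840.6 / 86.18 = 9.754 mol
n(O2) = 3.750×1000 / 32.00 = 117.2 mol
n/ν for C6H14 = 9.754/2 = 4.877
n/ν for O2 = 117.2/19 = 6.168
Smallest n/ν is C6H14 → limiting reagent.
O2 consumed = (19/2) × 9.754 = 92.66 mol
O2 remaining = 117.2 − 92.66 = 24.54 mol
mass = 24.54 × 32.00 = 785.3 g

785 g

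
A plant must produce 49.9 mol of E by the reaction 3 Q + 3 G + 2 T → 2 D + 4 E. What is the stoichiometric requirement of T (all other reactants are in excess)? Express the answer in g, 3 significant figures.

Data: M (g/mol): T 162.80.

n(E) = 49.90 mol
n(T) = (2/4) × 49.90 = 24.95 mol
mass = 24.95 × 162.80 = 4062 g

4060 g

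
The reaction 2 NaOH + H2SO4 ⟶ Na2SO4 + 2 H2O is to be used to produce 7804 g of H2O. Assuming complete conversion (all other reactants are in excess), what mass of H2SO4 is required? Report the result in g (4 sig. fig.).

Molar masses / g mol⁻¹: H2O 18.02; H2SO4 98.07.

21240 g

n(H2O) = 7804 / 18.02 = 433.1 mol
n(H2SO4) = (1/2) × 433.1 = 216.6 mol
mass = 216.6 × 98.07 = 21240 g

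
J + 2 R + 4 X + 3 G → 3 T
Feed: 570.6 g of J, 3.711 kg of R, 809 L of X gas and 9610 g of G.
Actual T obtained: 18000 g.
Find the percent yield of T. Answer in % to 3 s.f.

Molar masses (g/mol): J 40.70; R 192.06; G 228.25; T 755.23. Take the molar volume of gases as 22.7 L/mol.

n(J) = 570.6 / 40.70 = 14.02 mol
n(R) = 3.711×1000 / 192.06 = 19.32 mol
n(X) = 809.0 / 22.7 = 35.64 mol
n(G) = 9610 / 228.25 = 42.10 mol
n/ν for J = 14.02/1 = 14.02
n/ν for R = 19.32/2 = 9.660
n/ν for X = 35.64/4 = 8.910
n/ν for G = 42.10/3 = 14.03
Smallest n/ν is X → limiting reagent.
theoretical n(T) = (3/4) × 35.64 = 26.73 mol → 20190 g
% yield = 18000 / 20190 × 100 = 89.15 %

89.2 %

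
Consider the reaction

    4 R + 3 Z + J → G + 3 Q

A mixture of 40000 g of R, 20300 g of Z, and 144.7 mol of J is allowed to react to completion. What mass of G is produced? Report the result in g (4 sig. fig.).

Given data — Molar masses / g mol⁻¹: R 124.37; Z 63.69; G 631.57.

50780 g

n(R) = 40000 / 124.37 = 321.6 mol
n(Z) = 20300 / 63.69 = 318.7 mol
n(J) = 144.7 mol
n/ν for R = 321.6/4 = 80.40
n/ν for Z = 318.7/3 = 106.2
n/ν for J = 144.7/1 = 144.7
Smallest n/ν is R → limiting reagent.
n(G) = (1/4) × 321.6 = 80.40 mol
mass = 80.40 × 631.57 = 50780 g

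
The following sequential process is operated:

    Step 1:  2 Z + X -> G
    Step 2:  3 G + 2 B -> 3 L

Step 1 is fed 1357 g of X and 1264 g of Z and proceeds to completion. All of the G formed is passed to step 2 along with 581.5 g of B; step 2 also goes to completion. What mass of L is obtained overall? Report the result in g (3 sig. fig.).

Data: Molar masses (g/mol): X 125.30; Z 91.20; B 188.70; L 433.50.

Step 1:
n(X) = 1357 / 125.30 = 10.83 mol
n(Z) = 1264 / 91.20 = 13.86 mol
n/ν for X = 10.83/1 = 10.83
n/ν for Z = 13.86/2 = 6.930
Smallest n/ν is Z → limiting reagent.
n(G) produced = (1/2) × 13.86 = 6.930 mol
Step 2:
n(G) available = 6.930 mol
n(B) = 581.5 / 188.70 = 3.082 mol
n/ν for G = 6.930/3 = 2.310
n/ν for B = 3.082/2 = 1.541
Smallest n/ν is B → limiting reagent.
n(L) = (3/2) × 3.082 = 4.623 mol
mass = 4.623 × 433.50 = 2004 g

2000 g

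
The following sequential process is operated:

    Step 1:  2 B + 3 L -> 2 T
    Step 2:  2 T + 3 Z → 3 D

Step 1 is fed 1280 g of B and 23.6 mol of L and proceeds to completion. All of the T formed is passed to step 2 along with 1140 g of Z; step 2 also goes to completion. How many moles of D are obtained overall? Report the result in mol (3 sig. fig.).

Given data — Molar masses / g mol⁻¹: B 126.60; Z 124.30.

Step 1:
n(B) = 1280 / 126.60 = 10.11 mol
n(L) = 23.60 mol
n/ν for B = 10.11/2 = 5.055
n/ν for L = 23.60/3 = 7.867
Smallest n/ν is B → limiting reagent.
n(T) produced = (2/2) × 10.11 = 10.11 mol
Step 2:
n(T) available = 10.11 mol
n(Z) = 1140 / 124.30 = 9.171 mol
n/ν for T = 10.11/2 = 5.055
n/ν for Z = 9.171/3 = 3.057
Smallest n/ν is Z → limiting reagent.
n(D) = (3/3) × 9.171 = 9.171 mol

9.17 mol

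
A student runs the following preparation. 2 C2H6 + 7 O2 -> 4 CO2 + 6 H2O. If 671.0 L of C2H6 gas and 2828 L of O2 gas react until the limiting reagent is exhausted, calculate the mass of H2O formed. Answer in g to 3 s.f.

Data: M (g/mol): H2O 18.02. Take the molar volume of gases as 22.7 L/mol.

1600 g

n(C2H6) = 671.0 / 22.7 = 29.56 mol
n(O2) = 2828 / 22.7 = 124.6 mol
n/ν for C2H6 = 29.56/2 = 14.78
n/ν for O2 = 124.6/7 = 17.80
Smallest n/ν is C2H6 → limiting reagent.
n(H2O) = (6/2) × 29.56 = 88.68 mol
mass = 88.68 × 18.02 = 1598 g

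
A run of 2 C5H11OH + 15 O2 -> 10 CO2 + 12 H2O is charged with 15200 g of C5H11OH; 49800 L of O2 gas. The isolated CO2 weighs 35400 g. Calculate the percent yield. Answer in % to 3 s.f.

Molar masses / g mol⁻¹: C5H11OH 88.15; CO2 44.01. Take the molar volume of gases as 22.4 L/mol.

93.3 %

n(C5H11OH) = 15200 / 88.15 = 172.4 mol
n(O2) = 49800 / 22.4 = 2223 mol
n/ν for C5H11OH = 172.4/2 = 86.20
n/ν for O2 = 2223/15 = 148.2
Smallest n/ν is C5H11OH → limiting reagent.
theoretical n(CO2) = (10/2) × 172.4 = 862.0 mol → 37940 g
% yield = 35400 / 37940 × 100 = 93.31 %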